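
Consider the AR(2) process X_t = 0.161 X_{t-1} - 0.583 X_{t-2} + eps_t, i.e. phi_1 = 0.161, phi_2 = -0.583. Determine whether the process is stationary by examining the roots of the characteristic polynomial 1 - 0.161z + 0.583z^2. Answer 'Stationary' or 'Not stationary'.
\text{Stationary}

The AR(p) characteristic polynomial is P(z) = 1 - 0.161z + 0.583z^2.
Stationarity requires all roots to lie outside the unit circle, i.e. |z| > 1 for every root.
Set 1 + (-0.161) z + (0.583) z^2 = 0, i.e. a z^2 + b z + c = 0 with a = 0.583, b = -0.161, c = 1.
Discriminant D = b^2 - 4ac = (-0.161)^2 - 4*(0.583)*1 = 0.025921 - (2.332) = -2.306079.
D < 0, so the roots are the complex-conjugate pair z = (-b +/- i sqrt(-D)) / (2a) = 0.1381 +/- 1.3024i.
For a conjugate pair |z|^2 = z * conj(z) = (product of roots) = c/a = 1/(0.583) = 1.715266, so |z| = sqrt(1.715266) = 1.3097 for both roots.
Moduli of all roots: 1.3097, 1.3097.
All moduli strictly greater than 1? Yes.
Verdict: Stationary.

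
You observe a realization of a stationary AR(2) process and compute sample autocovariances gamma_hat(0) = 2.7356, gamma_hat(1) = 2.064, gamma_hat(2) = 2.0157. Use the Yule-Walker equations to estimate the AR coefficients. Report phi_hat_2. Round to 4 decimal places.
\hat\phi_{2} = 0.3890

The Yule-Walker equations for an AR(p) process read, in matrix form,
  Gamma_p phi = r_p,   with   (Gamma_p)_{ij} = gamma(|i - j|),
                       (r_p)_i = gamma(i),   i,j = 1..p.
Substitute the sample gammas (Toeplitz matrix and right-hand side of size 2):
  Gamma_p = [[2.7356, 2.064], [2.064, 2.7356]]
  r_p     = [2.064, 2.0157]
Written out:
  2.7356 phi_1 + 2.064 phi_2 = 2.064
  2.064 phi_1 + 2.7356 phi_2 = 2.0157
Solve by Cramer's rule:
  det = gamma(0)^2 - gamma(1)^2 = (2.7356)^2 - (2.064)^2 = 7.48350736 - 4.260096 = 3.22341136
  phi_hat_1 = [gamma(1) gamma(0) - gamma(1) gamma(2)] / det = [(2.064)(2.7356) - (2.064)(2.0157)] / 3.22341136 = 1.4858736 / 3.22341136 = 0.461
  phi_hat_2 = [gamma(0) gamma(2) - gamma(1)^2] / det = [(2.7356)(2.0157) - (2.064)^2] / 3.22341136 = 1.25405292 / 3.22341136 = 0.389
So phi_hat = [0.4610, 0.3890].
Therefore phi_hat_2 = 0.3890.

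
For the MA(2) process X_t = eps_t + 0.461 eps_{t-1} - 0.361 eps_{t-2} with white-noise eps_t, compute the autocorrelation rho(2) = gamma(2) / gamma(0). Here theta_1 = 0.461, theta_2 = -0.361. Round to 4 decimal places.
\rho(2) = -0.2688

For an MA(q) process with theta_0 = 1, the autocovariance is
  gamma(k) = sigma^2 * sum_{i=0..q-k} theta_i * theta_{i+k},
and rho(k) = gamma(k) / gamma(0). Sigma^2 cancels.
  numerator   = (1)*(-0.361) = -0.361.
  denominator = (1)^2 + (0.461)^2 + (-0.361)^2 = 1.342842.
  rho(2) = -0.361 / 1.342842 = -0.2688.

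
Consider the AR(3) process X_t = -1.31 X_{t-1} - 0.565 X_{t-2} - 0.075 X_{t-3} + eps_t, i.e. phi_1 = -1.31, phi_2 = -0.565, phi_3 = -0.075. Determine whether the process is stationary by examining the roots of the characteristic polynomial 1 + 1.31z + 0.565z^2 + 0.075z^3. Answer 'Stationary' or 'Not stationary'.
\text{Stationary}

The AR(p) characteristic polynomial is P(z) = 1 + 1.31z + 0.565z^2 + 0.075z^3.
Stationarity requires all roots to lie outside the unit circle, i.e. |z| > 1 for every root.
Degree 3: look for a simple real root z0 first, then factor out (1 - z/z0) and solve the remaining quadratic.
Testing z0 = -4: P(-4) = 1 + (1.31)(-4) + (0.565)(-4)^2 + (0.075)(-4)^3
  = 1 + (-5.24) + (9.04) + (-4.8) = 0.  So z_0 = -4 is a root, |z_0| = 4.
Divide out the factor (1 + 0.25 z) = (1 - z/z0) (since 1/z0 = -0.25):
  P(z) = (1 + 0.25 z)(1 + (1.06) z + (0.3) z^2)
  [check: z-coef 1.06 - (-0.25) = 1.31; z^2-coef 0.3 - (-0.25)(1.06) = 0.565; z^3-coef -(-0.25)(0.3) = 0.075.]
Remaining roots from the quadratic factor 1 + (1.06) z + (0.3) z^2:
  Set 1 + (1.06) z + (0.3) z^2 = 0, i.e. a z^2 + b z + c = 0 with a = 0.3, b = 1.06, c = 1.
  Discriminant D = b^2 - 4ac = (1.06)^2 - 4*(0.3)*1 = 1.1236 - (1.2) = -0.0764.
  D < 0, so the roots are the complex-conjugate pair z = (-b +/- i sqrt(-D)) / (2a) = -1.7667 +/- 0.4607i.
  For a conjugate pair |z|^2 = z * conj(z) = (product of roots) = c/a = 1/(0.3) = 3.333333, so |z| = sqrt(3.333333) = 1.8257 for both roots.
Moduli of all roots: 4.0000, 1.8257, 1.8257.
All moduli strictly greater than 1? Yes.
Verdict: Stationary.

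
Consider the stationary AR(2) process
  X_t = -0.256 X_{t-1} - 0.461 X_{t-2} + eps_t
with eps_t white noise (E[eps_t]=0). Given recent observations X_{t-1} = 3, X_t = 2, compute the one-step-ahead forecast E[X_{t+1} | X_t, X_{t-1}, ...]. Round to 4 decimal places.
E[X_{t+1} \mid \mathcal F_t] = -1.8950

For an AR(p) model X_t = c + sum_i phi_i X_{t-i} + eps_t, the
one-step-ahead conditional mean is
  E[X_{t+1} | X_t, ...] = c + sum_i phi_i X_{t+1-i}.
Substitute known values:
  E[X_{t+1} | ...] = (-0.256) * (2) + (-0.461) * (3)
                   = -1.8950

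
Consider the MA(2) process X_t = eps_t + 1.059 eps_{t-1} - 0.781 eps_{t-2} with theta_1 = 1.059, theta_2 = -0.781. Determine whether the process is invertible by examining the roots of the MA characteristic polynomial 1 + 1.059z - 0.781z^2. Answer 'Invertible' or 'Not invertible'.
\text{Not invertible}

The MA(q) characteristic polynomial is P(z) = 1 + 1.059z - 0.781z^2.
Invertibility requires all roots to lie outside the unit circle, i.e. |z| > 1 for every root.
Set 1 + (1.059) z + (-0.781) z^2 = 0, i.e. a z^2 + b z + c = 0 with a = -0.781, b = 1.059, c = 1.
Discriminant D = b^2 - 4ac = (1.059)^2 - 4*(-0.781)*1 = 1.121481 - (-3.124) = 4.245481.
D >= 0, so the roots are real: z = (-b +/- sqrt(D)) / (2a) = (-1.059 +/- 2.060457) / (-1.562).
  z_1 = (-1.059 + 2.060457) / (-1.562) = -0.6411,   |z_1| = 0.6411.
  z_2 = (-1.059 - 2.060457) / (-1.562) = 1.9971,   |z_2| = 1.9971.
Moduli of all roots: 0.6411, 1.9971.
All moduli strictly greater than 1? No.
Verdict: Not invertible.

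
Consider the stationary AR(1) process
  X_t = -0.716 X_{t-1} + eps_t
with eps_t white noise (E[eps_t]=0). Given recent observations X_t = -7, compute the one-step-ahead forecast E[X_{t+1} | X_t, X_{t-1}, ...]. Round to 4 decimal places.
E[X_{t+1} \mid \mathcal F_t] = 5.0120

For an AR(p) model X_t = c + sum_i phi_i X_{t-i} + eps_t, the
one-step-ahead conditional mean is
  E[X_{t+1} | X_t, ...] = c + sum_i phi_i X_{t+1-i}.
Substitute known values:
  E[X_{t+1} | ...] = (-0.716) * (-7)
                   = 5.0120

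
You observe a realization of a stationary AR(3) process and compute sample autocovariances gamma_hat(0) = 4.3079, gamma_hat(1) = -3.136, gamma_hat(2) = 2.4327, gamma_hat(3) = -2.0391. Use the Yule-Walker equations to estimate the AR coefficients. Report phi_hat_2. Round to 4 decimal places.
\hat\phi_{2} = 0.0180

The Yule-Walker equations for an AR(p) process read, in matrix form,
  Gamma_p phi = r_p,   with   (Gamma_p)_{ij} = gamma(|i - j|),
                       (r_p)_i = gamma(i),   i,j = 1..p.
Substitute the sample gammas (Toeplitz matrix and right-hand side of size 3):
  Gamma_p = [[4.3079, -3.136, 2.4327], [-3.136, 4.3079, -3.136], [2.4327, -3.136, 4.3079]]
  r_p     = [-3.136, 2.4327, -2.0391]
Written out (R1..R3):
  (R1) 4.3079 phi_1 - 3.136 phi_2 + 2.4327 phi_3 = -3.136
  (R2) -3.136 phi_1 + 4.3079 phi_2 - 3.136 phi_3 = 2.4327
  (R3) 2.4327 phi_1 - 3.136 phi_2 + 4.3079 phi_3 = -2.0391
Gaussian elimination:
  R2 <- R2 - (-3.136/4.3079) R1 = R2 - (-0.727965) R1:  2.025002 phi_2 - 1.36508 phi_3 = 0.149802
  R3 <- R3 - (2.4327/4.3079) R1 = R3 - (0.564707) R1:  -1.36508 phi_2 + 2.934138 phi_3 = -0.26818
  R3 <- R3 - (-1.36508/2.025002) R2 = R3 - (-0.674113) R2:  2.01392 phi_3 = -0.167196
Back-substitution:
  phi_hat_3 = -0.167196 / 2.01392 = -0.08302
  phi_hat_2 = (0.149802 - (-1.36508)(-0.08302)) / 2.025002 = 0.018011
  phi_hat_1 = (-3.136 - (-3.136)(0.018011) - (2.4327)(-0.08302)) / 4.3079 = -0.667971
So phi_hat = [-0.6680, 0.0180, -0.0830].
Therefore phi_hat_2 = 0.0180.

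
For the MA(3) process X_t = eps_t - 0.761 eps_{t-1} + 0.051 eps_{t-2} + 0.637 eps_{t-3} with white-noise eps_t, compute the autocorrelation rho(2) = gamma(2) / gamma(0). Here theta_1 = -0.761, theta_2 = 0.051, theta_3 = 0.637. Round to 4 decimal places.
\rho(2) = -0.2182

For an MA(q) process with theta_0 = 1, the autocovariance is
  gamma(k) = sigma^2 * sum_{i=0..q-k} theta_i * theta_{i+k},
and rho(k) = gamma(k) / gamma(0). Sigma^2 cancels.
  numerator   = (1)*(0.051) + (-0.761)*(0.637) = -0.433757.
  denominator = (1)^2 + (-0.761)^2 + (0.051)^2 + (0.637)^2 = 1.987491.
  rho(2) = -0.433757 / 1.987491 = -0.2182.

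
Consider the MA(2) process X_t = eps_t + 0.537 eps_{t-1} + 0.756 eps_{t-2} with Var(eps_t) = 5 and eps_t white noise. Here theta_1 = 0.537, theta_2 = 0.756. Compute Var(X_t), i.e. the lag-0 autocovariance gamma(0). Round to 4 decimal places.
\gamma(0) = 9.2995

For an MA(q) process X_t = eps_t + sum_i theta_i eps_{t-i} with
Var(eps_t) = sigma^2, the variance is
  gamma(0) = sigma^2 * (1 + sum_i theta_i^2).
  sum_i theta_i^2 = (0.537)^2 + (0.756)^2 = 0.288369 + 0.571536 = 0.859905.
  gamma(0) = 5 * (1 + 0.859905) = 5 * 1.859905 = 9.299525, which rounds to 9.2995.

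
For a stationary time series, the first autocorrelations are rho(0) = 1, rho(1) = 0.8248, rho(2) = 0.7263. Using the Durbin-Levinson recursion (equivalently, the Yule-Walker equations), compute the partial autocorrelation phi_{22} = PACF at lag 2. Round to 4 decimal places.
\phi_{22} = 0.1439

The PACF at lag k is phi_{kk}, the last component of the solution
to the Yule-Walker system G_k phi = r_k where
  (G_k)_{ij} = rho(|i - j|), (r_k)_i = rho(i), i,j = 1..k.
Equivalently, Durbin-Levinson gives phi_{kk} iteratively:
  phi_{11} = rho(1)
  phi_{kk} = [rho(k) - sum_{j=1..k-1} phi_{k-1,j} rho(k-j)]
            / [1 - sum_{j=1..k-1} phi_{k-1,j} rho(j)],
  phi_{k,j} = phi_{k-1,j} - phi_{kk} phi_{k-1,k-j},  j = 1..k-1.
Step k = 1:
  phi_11 = rho(1) = 0.8248.
Step k = 2:
  phi_22 = [rho(2) - phi_11 rho(1)] / [1 - phi_11 rho(1)] = [0.7263 - (0.8248)(0.8248)] / [1 - (0.8248)(0.8248)]
         = 0.04600496 / 0.31970496 = 0.1439.
Therefore phi_{22} = 0.1439.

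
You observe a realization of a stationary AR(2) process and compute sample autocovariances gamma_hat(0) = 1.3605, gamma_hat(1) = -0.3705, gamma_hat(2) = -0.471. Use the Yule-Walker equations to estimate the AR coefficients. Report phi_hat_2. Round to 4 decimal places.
\hat\phi_{2} = -0.4540

The Yule-Walker equations for an AR(p) process read, in matrix form,
  Gamma_p phi = r_p,   with   (Gamma_p)_{ij} = gamma(|i - j|),
                       (r_p)_i = gamma(i),   i,j = 1..p.
Substitute the sample gammas (Toeplitz matrix and right-hand side of size 2):
  Gamma_p = [[1.3605, -0.3705], [-0.3705, 1.3605]]
  r_p     = [-0.3705, -0.471]
Written out:
  1.3605 phi_1 - 0.3705 phi_2 = -0.3705
  -0.3705 phi_1 + 1.3605 phi_2 = -0.471
Solve by Cramer's rule:
  det = gamma(0)^2 - gamma(1)^2 = (1.3605)^2 - (-0.3705)^2 = 1.85096025 - 0.13727025 = 1.71369
  phi_hat_1 = [gamma(1) gamma(0) - gamma(1) gamma(2)] / det = [(-0.3705)(1.3605) - (-0.3705)(-0.471)] / 1.71369 = -0.67857075 / 1.71369 = -0.396
  phi_hat_2 = [gamma(0) gamma(2) - gamma(1)^2] / det = [(1.3605)(-0.471) - (-0.3705)^2] / 1.71369 = -0.77806575 / 1.71369 = -0.454
So phi_hat = [-0.3960, -0.4540].
Therefore phi_hat_2 = -0.4540.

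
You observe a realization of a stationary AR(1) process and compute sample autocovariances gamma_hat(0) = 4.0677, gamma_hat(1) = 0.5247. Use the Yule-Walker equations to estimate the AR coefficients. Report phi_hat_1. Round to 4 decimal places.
\hat\phi_{1} = 0.1290

The Yule-Walker equations for an AR(p) process read, in matrix form,
  Gamma_p phi = r_p,   with   (Gamma_p)_{ij} = gamma(|i - j|),
                       (r_p)_i = gamma(i),   i,j = 1..p.
Substitute the sample gammas (Toeplitz matrix and right-hand side of size 1):
  Gamma_p = [[4.0677]]
  r_p     = [0.5247]
With p = 1 this is the single equation gamma(0) phi_1 = gamma(1):
  phi_hat_1 = gamma(1) / gamma(0) = 0.5247 / 4.0677 = 0.1290.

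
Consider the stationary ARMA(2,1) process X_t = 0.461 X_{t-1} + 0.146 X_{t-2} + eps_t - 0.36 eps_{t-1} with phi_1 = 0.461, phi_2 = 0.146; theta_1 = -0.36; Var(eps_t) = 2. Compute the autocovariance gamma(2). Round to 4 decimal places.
\gamma(2) = 0.4551

Multiply the model equation by X_{t-k} and take expectations. With theta_0 = psi_0 = 1 and psi_j the MA(infinity) weights, this gives
  gamma(k) - sum_i phi_i gamma(k-i) = c_k,
  c_k = sigma^2 * sum_{j=k..q} theta_j psi_{j-k}   (c_k = 0 for k > q),
using gamma(-m) = gamma(m).
psi-weights needed (psi_j = theta_j + sum_i phi_i psi_{j-i}):
  psi_1 = theta_1 + phi_1 = -0.36 + (0.461) = 0.101
Right-hand sides:
  c_0 = sigma^2 (1 + theta_1 psi_1) = 2 * (1 + (-0.36)(0.101)) = 2 * 0.96364 = 1.92728
  c_1 = sigma^2 theta_1 = 2 * (-0.36) = -0.72
  c_2 = 0
Equations for k = 0, 1, 2 (AR order 2, c_2 = 0):
  (E0) gamma(0) = phi_1 gamma(1) + phi_2 gamma(2) + c_0
  (E1) gamma(1) = phi_1 gamma(0) + phi_2 gamma(1) + c_1
  (E2) gamma(2) = phi_1 gamma(1) + phi_2 gamma(0)
From (E1): gamma(1) = A gamma(0) + B with
  A = phi_1 / (1 - phi_2) = 0.461 / 0.854 = 0.539813,   B = c_1 / (1 - phi_2) = -0.72 / 0.854 = -0.843091.
Insert (E2) into (E0): gamma(0) (1 - phi_2^2) = phi_1 (1 + phi_2) gamma(1) + c_0.
  phi_1 (1 + phi_2) = (0.461)(1.146) = 0.528306,   1 - phi_2^2 = 0.978684.
Replace gamma(1) by A gamma(0) + B and collect gamma(0):
  gamma(0) [0.978684 - (0.528306)(0.539813)] = (0.528306)(-0.843091) + 1.92728
  gamma(0) * 0.693498 = 1.48187
  gamma(0) = 1.48187 / 0.693498 = 2.136806.
  gamma(1) = A gamma(0) + B = (0.539813)(2.136806) + (-0.843091) = 0.310383.
  gamma(2) = phi_1 gamma(1) + phi_2 gamma(0) = (0.461)(0.310383) + (0.146)(2.136806) = 0.45506.
Therefore gamma(2) = 0.4551 (to 4 decimal places).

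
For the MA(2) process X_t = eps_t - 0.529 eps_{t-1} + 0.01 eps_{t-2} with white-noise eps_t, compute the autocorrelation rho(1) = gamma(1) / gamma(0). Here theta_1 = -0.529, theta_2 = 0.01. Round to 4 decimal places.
\rho(1) = -0.4174

For an MA(q) process with theta_0 = 1, the autocovariance is
  gamma(k) = sigma^2 * sum_{i=0..q-k} theta_i * theta_{i+k},
and rho(k) = gamma(k) / gamma(0). Sigma^2 cancels.
  numerator   = (1)*(-0.529) + (-0.529)*(0.01) = -0.53429.
  denominator = (1)^2 + (-0.529)^2 + (0.01)^2 = 1.279941.
  rho(1) = -0.53429 / 1.279941 = -0.4174.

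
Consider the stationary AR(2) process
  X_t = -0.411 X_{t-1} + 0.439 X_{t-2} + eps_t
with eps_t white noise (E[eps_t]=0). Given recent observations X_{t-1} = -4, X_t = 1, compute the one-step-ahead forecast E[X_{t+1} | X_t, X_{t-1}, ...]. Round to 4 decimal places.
E[X_{t+1} \mid \mathcal F_t] = -2.1670

For an AR(p) model X_t = c + sum_i phi_i X_{t-i} + eps_t, the
one-step-ahead conditional mean is
  E[X_{t+1} | X_t, ...] = c + sum_i phi_i X_{t+1-i}.
Substitute known values:
  E[X_{t+1} | ...] = (-0.411) * (1) + (0.439) * (-4)
                   = -2.1670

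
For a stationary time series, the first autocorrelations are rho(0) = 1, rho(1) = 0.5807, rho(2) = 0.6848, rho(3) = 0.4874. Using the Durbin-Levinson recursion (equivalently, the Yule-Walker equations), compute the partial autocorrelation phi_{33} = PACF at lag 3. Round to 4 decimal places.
\phi_{33} = -0.0130

The PACF at lag k is phi_{kk}, the last component of the solution
to the Yule-Walker system G_k phi = r_k where
  (G_k)_{ij} = rho(|i - j|), (r_k)_i = rho(i), i,j = 1..k.
Equivalently, Durbin-Levinson gives phi_{kk} iteratively:
  phi_{11} = rho(1)
  phi_{kk} = [rho(k) - sum_{j=1..k-1} phi_{k-1,j} rho(k-j)]
            / [1 - sum_{j=1..k-1} phi_{k-1,j} rho(j)],
  phi_{k,j} = phi_{k-1,j} - phi_{kk} phi_{k-1,k-j},  j = 1..k-1.
Step k = 1:
  phi_11 = rho(1) = 0.5807.
Step k = 2:
  phi_22 = [rho(2) - phi_11 rho(1)] / [1 - phi_11 rho(1)] = [0.6848 - (0.5807)(0.5807)] / [1 - (0.5807)(0.5807)]
         = 0.34758751 / 0.66278751 = 0.524433.
  Update: phi_21 = phi_11 - phi_22 phi_11 = 0.5807 - (0.524433)(0.5807) = 0.276162.
Step k = 3:
  phi_33 = [rho(3) - phi_21 rho(2) - phi_22 rho(1)] / [1 - phi_21 rho(1) - phi_22 rho(2)]
    numerator   = 0.4874 - (0.276162)(0.6848) - (0.524433)(0.5807) = -0.00625378
    denominator = 1 - (0.276162)(0.5807) - (0.524433)(0.6848) = 0.48050122
  phi_33 = -0.00625378 / 0.48050122 = -0.013.
Therefore phi_{33} = -0.0130.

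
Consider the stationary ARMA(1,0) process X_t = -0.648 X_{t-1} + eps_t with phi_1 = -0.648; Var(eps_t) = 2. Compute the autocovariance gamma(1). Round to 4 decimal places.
\gamma(1) = -2.2341

Multiply the model equation by X_{t-k} and take expectations. With theta_0 = psi_0 = 1 and psi_j the MA(infinity) weights, this gives
  gamma(k) - sum_i phi_i gamma(k-i) = c_k,
  c_k = sigma^2 * sum_{j=k..q} theta_j psi_{j-k}   (c_k = 0 for k > q),
using gamma(-m) = gamma(m).
Pure AR (q = 0): c_0 = sigma^2 = 2, c_k = 0 for k >= 1.
Equations for k = 0 and k = 1 (AR order 1):
  gamma(0) = phi_1 gamma(1) + c_0
  gamma(1) = phi_1 gamma(0) + c_1
Substituting the second into the first: gamma(0) (1 - phi_1^2) = c_0 + phi_1 c_1, so
  gamma(0) = c_0 / (1 - phi_1^2) = 2 / (1 - (-0.648)^2) = 2 / 0.580096 = 3.447705.
  gamma(1) = phi_1 gamma(0) = (-0.648)(3.447705) = -2.234113.
Therefore gamma(1) = -2.2341 (to 4 decimal places).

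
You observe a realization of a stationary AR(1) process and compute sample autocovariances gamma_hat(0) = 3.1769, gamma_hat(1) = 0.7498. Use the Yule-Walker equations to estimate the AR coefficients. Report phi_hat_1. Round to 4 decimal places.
\hat\phi_{1} = 0.2360

The Yule-Walker equations for an AR(p) process read, in matrix form,
  Gamma_p phi = r_p,   with   (Gamma_p)_{ij} = gamma(|i - j|),
                       (r_p)_i = gamma(i),   i,j = 1..p.
Substitute the sample gammas (Toeplitz matrix and right-hand side of size 1):
  Gamma_p = [[3.1769]]
  r_p     = [0.7498]
With p = 1 this is the single equation gamma(0) phi_1 = gamma(1):
  phi_hat_1 = gamma(1) / gamma(0) = 0.7498 / 3.1769 = 0.2360.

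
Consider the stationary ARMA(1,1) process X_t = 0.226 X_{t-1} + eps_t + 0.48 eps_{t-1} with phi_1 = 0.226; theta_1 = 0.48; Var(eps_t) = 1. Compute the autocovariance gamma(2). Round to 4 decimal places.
\gamma(2) = 0.1864

Multiply the model equation by X_{t-k} and take expectations. With theta_0 = psi_0 = 1 and psi_j the MA(infinity) weights, this gives
  gamma(k) - sum_i phi_i gamma(k-i) = c_k,
  c_k = sigma^2 * sum_{j=k..q} theta_j psi_{j-k}   (c_k = 0 for k > q),
using gamma(-m) = gamma(m).
psi-weights needed (psi_j = theta_j + sum_i phi_i psi_{j-i}):
  psi_1 = theta_1 + phi_1 = 0.48 + (0.226) = 0.706
Right-hand sides:
  c_0 = sigma^2 (1 + theta_1 psi_1) = 1 * (1 + (0.48)(0.706)) = 1 * 1.33888 = 1.33888
  c_1 = sigma^2 theta_1 = 1 * (0.48) = 0.48
  c_2 = 0
Equations for k = 0 and k = 1 (AR order 1):
  gamma(0) = phi_1 gamma(1) + c_0
  gamma(1) = phi_1 gamma(0) + c_1
Substituting the second into the first: gamma(0) (1 - phi_1^2) = c_0 + phi_1 c_1, so
  gamma(0) = (c_0 + phi_1 c_1) / (1 - phi_1^2) = (1.33888 + (0.226)(0.48)) / (1 - (0.226)^2) = 1.44736 / 0.948924 = 1.525264.
  gamma(1) = phi_1 gamma(0) + c_1 = (0.226)(1.525264) + (0.48) = 0.82471.
For k = 2 (> q): gamma(2) = phi_1 gamma(1) = (0.226)(0.82471) = 0.186384.
Therefore gamma(2) = 0.1864 (to 4 decimal places).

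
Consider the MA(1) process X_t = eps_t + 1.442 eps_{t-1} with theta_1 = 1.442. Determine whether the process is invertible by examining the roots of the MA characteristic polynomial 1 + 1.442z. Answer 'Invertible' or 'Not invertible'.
\text{Not invertible}

The MA(q) characteristic polynomial is P(z) = 1 + 1.442z.
Invertibility requires all roots to lie outside the unit circle, i.e. |z| > 1 for every root.
This is linear in z: 1 + (1.442) z = 0  =>  z = -1/(1.442) = -0.693481,  |z| = 0.693481.
Moduli of all roots: 0.6935.
All moduli strictly greater than 1? No.
Verdict: Not invertible.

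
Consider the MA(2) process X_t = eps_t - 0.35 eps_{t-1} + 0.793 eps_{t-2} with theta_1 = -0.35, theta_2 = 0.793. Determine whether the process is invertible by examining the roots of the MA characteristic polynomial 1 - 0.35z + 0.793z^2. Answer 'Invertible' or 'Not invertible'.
\text{Invertible}

The MA(q) characteristic polynomial is P(z) = 1 - 0.35z + 0.793z^2.
Invertibility requires all roots to lie outside the unit circle, i.e. |z| > 1 for every root.
Set 1 + (-0.35) z + (0.793) z^2 = 0, i.e. a z^2 + b z + c = 0 with a = 0.793, b = -0.35, c = 1.
Discriminant D = b^2 - 4ac = (-0.35)^2 - 4*(0.793)*1 = 0.1225 - (3.172) = -3.0495.
D < 0, so the roots are the complex-conjugate pair z = (-b +/- i sqrt(-D)) / (2a) = 0.2207 +/- 1.1011i.
For a conjugate pair |z|^2 = z * conj(z) = (product of roots) = c/a = 1/(0.793) = 1.261034, so |z| = sqrt(1.261034) = 1.123 for both roots.
Moduli of all roots: 1.1230, 1.1230.
All moduli strictly greater than 1? Yes.
Verdict: Invertible.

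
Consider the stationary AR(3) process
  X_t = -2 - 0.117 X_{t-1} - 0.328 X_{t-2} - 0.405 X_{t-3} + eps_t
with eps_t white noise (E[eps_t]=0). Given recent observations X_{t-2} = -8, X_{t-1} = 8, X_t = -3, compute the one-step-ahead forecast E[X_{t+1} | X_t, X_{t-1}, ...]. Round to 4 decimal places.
E[X_{t+1} \mid \mathcal F_t] = -1.0330

For an AR(p) model X_t = c + sum_i phi_i X_{t-i} + eps_t, the
one-step-ahead conditional mean is
  E[X_{t+1} | X_t, ...] = c + sum_i phi_i X_{t+1-i}.
Substitute known values:
  E[X_{t+1} | ...] = -2 + (-0.117) * (-3) + (-0.328) * (8) + (-0.405) * (-8)
                   = -1.0330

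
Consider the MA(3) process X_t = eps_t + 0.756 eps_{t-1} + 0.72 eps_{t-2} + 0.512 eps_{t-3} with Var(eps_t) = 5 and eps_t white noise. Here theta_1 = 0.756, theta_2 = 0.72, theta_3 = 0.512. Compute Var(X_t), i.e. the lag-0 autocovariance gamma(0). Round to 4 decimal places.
\gamma(0) = 11.7604

For an MA(q) process X_t = eps_t + sum_i theta_i eps_{t-i} with
Var(eps_t) = sigma^2, the variance is
  gamma(0) = sigma^2 * (1 + sum_i theta_i^2).
  sum_i theta_i^2 = (0.756)^2 + (0.72)^2 + (0.512)^2 = 0.571536 + 0.5184 + 0.262144 = 1.35208.
  gamma(0) = 5 * (1 + 1.35208) = 5 * 2.35208 = 11.7604.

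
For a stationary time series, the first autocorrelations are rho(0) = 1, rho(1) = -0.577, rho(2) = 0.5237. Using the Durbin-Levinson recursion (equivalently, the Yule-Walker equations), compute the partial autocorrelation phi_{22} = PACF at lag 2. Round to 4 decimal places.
\phi_{22} = 0.2860

The PACF at lag k is phi_{kk}, the last component of the solution
to the Yule-Walker system G_k phi = r_k where
  (G_k)_{ij} = rho(|i - j|), (r_k)_i = rho(i), i,j = 1..k.
Equivalently, Durbin-Levinson gives phi_{kk} iteratively:
  phi_{11} = rho(1)
  phi_{kk} = [rho(k) - sum_{j=1..k-1} phi_{k-1,j} rho(k-j)]
            / [1 - sum_{j=1..k-1} phi_{k-1,j} rho(j)],
  phi_{k,j} = phi_{k-1,j} - phi_{kk} phi_{k-1,k-j},  j = 1..k-1.
Step k = 1:
  phi_11 = rho(1) = -0.577.
Step k = 2:
  phi_22 = [rho(2) - phi_11 rho(1)] / [1 - phi_11 rho(1)] = [0.5237 - (-0.577)(-0.577)] / [1 - (-0.577)(-0.577)]
         = 0.190771 / 0.667071 = 0.286.
Therefore phi_{22} = 0.2860.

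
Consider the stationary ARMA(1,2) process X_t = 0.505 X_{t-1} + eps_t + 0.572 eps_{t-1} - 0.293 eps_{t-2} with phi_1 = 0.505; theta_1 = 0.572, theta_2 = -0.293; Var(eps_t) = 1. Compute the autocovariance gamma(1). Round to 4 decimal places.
\gamma(1) = 1.3899

Multiply the model equation by X_{t-k} and take expectations. With theta_0 = psi_0 = 1 and psi_j the MA(infinity) weights, this gives
  gamma(k) - sum_i phi_i gamma(k-i) = c_k,
  c_k = sigma^2 * sum_{j=k..q} theta_j psi_{j-k}   (c_k = 0 for k > q),
using gamma(-m) = gamma(m).
psi-weights needed (psi_j = theta_j + sum_i phi_i psi_{j-i}):
  psi_1 = theta_1 + phi_1 = 0.572 + (0.505) = 1.077
  psi_2 = theta_2 + phi_1 psi_1 = -0.293 + (0.505)(1.077) = 0.250885
Right-hand sides:
  c_0 = sigma^2 (1 + theta_1 psi_1 + theta_2 psi_2) = 1 * (1 + (0.572)(1.077) + (-0.293)(0.250885)) = 1 * 1.542535 = 1.542535
  c_1 = sigma^2 (theta_1 + theta_2 psi_1) = 1 * (0.572 + (-0.293)(1.077)) = 0.256439
  c_2 = sigma^2 theta_2 = 1 * (-0.293) = -0.293
Equations for k = 0 and k = 1 (AR order 1):
  gamma(0) = phi_1 gamma(1) + c_0
  gamma(1) = phi_1 gamma(0) + c_1
Substituting the second into the first: gamma(0) (1 - phi_1^2) = c_0 + phi_1 c_1, so
  gamma(0) = (c_0 + phi_1 c_1) / (1 - phi_1^2) = (1.542535 + (0.505)(0.256439)) / (1 - (0.505)^2) = 1.672036 / 0.744975 = 2.244419.
  gamma(1) = phi_1 gamma(0) + c_1 = (0.505)(2.244419) + (0.256439) = 1.389871.
Therefore gamma(1) = 1.3899 (to 4 decimal places).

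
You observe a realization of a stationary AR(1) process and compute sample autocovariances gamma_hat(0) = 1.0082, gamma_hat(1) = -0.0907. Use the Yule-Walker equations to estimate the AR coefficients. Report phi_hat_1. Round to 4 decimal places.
\hat\phi_{1} = -0.0900

The Yule-Walker equations for an AR(p) process read, in matrix form,
  Gamma_p phi = r_p,   with   (Gamma_p)_{ij} = gamma(|i - j|),
                       (r_p)_i = gamma(i),   i,j = 1..p.
Substitute the sample gammas (Toeplitz matrix and right-hand side of size 1):
  Gamma_p = [[1.0082]]
  r_p     = [-0.0907]
With p = 1 this is the single equation gamma(0) phi_1 = gamma(1):
  phi_hat_1 = gamma(1) / gamma(0) = -0.0907 / 1.0082 = -0.0900.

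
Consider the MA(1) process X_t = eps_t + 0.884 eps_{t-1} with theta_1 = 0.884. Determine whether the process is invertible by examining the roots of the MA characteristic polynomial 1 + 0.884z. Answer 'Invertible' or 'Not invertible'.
\text{Invertible}

The MA(q) characteristic polynomial is P(z) = 1 + 0.884z.
Invertibility requires all roots to lie outside the unit circle, i.e. |z| > 1 for every root.
This is linear in z: 1 + (0.884) z = 0  =>  z = -1/(0.884) = -1.131222,  |z| = 1.131222.
Moduli of all roots: 1.1312.
All moduli strictly greater than 1? Yes.
Verdict: Invertible.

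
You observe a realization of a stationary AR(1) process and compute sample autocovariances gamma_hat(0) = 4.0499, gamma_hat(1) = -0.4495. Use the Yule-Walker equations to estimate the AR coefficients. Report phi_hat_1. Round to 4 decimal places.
\hat\phi_{1} = -0.1110

The Yule-Walker equations for an AR(p) process read, in matrix form,
  Gamma_p phi = r_p,   with   (Gamma_p)_{ij} = gamma(|i - j|),
                       (r_p)_i = gamma(i),   i,j = 1..p.
Substitute the sample gammas (Toeplitz matrix and right-hand side of size 1):
  Gamma_p = [[4.0499]]
  r_p     = [-0.4495]
With p = 1 this is the single equation gamma(0) phi_1 = gamma(1):
  phi_hat_1 = gamma(1) / gamma(0) = -0.4495 / 4.0499 = -0.1110.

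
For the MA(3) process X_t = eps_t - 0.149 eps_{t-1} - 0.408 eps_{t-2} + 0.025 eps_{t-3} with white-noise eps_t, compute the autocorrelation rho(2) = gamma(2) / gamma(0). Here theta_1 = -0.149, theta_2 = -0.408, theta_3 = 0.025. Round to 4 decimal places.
\rho(2) = -0.3462

For an MA(q) process with theta_0 = 1, the autocovariance is
  gamma(k) = sigma^2 * sum_{i=0..q-k} theta_i * theta_{i+k},
and rho(k) = gamma(k) / gamma(0). Sigma^2 cancels.
  numerator   = (1)*(-0.408) + (-0.149)*(0.025) = -0.411725.
  denominator = (1)^2 + (-0.149)^2 + (-0.408)^2 + (0.025)^2 = 1.18929.
  rho(2) = -0.411725 / 1.18929 = -0.3462.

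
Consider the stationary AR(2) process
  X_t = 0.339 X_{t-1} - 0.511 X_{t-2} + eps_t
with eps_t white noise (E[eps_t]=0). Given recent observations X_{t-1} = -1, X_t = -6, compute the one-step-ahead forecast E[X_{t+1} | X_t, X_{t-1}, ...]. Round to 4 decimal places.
E[X_{t+1} \mid \mathcal F_t] = -1.5230

For an AR(p) model X_t = c + sum_i phi_i X_{t-i} + eps_t, the
one-step-ahead conditional mean is
  E[X_{t+1} | X_t, ...] = c + sum_i phi_i X_{t+1-i}.
Substitute known values:
  E[X_{t+1} | ...] = (0.339) * (-6) + (-0.511) * (-1)
                   = -1.5230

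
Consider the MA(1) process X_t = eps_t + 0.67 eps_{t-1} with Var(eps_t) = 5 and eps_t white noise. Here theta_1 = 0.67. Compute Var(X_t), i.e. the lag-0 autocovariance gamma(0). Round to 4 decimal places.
\gamma(0) = 7.2445

For an MA(q) process X_t = eps_t + sum_i theta_i eps_{t-i} with
Var(eps_t) = sigma^2, the variance is
  gamma(0) = sigma^2 * (1 + sum_i theta_i^2).
  sum_i theta_i^2 = (0.67)^2 = 0.4489.
  gamma(0) = 5 * (1 + 0.4489) = 5 * 1.4489 = 7.2445.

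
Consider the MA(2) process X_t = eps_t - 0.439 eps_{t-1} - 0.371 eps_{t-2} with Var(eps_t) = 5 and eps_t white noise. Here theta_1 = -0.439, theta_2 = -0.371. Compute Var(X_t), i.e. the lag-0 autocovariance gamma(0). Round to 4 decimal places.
\gamma(0) = 6.6518

For an MA(q) process X_t = eps_t + sum_i theta_i eps_{t-i} with
Var(eps_t) = sigma^2, the variance is
  gamma(0) = sigma^2 * (1 + sum_i theta_i^2).
  sum_i theta_i^2 = (-0.439)^2 + (-0.371)^2 = 0.192721 + 0.137641 = 0.330362.
  gamma(0) = 5 * (1 + 0.330362) = 5 * 1.330362 = 6.65181, which rounds to 6.6518.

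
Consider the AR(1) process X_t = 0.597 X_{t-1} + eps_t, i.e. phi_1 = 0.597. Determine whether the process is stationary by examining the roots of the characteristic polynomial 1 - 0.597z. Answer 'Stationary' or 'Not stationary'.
\text{Stationary}

The AR(p) characteristic polynomial is P(z) = 1 - 0.597z.
Stationarity requires all roots to lie outside the unit circle, i.e. |z| > 1 for every root.
This is linear in z: 1 + (-0.597) z = 0  =>  z = -1/(-0.597) = 1.675042,  |z| = 1.675042.
Moduli of all roots: 1.6750.
All moduli strictly greater than 1? Yes.
Verdict: Stationary.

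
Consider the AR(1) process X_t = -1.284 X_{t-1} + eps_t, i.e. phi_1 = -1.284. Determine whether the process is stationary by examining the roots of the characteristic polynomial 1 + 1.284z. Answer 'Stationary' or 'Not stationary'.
\text{Not stationary}

The AR(p) characteristic polynomial is P(z) = 1 + 1.284z.
Stationarity requires all roots to lie outside the unit circle, i.e. |z| > 1 for every root.
This is linear in z: 1 + (1.284) z = 0  =>  z = -1/(1.284) = -0.778816,  |z| = 0.778816.
Moduli of all roots: 0.7788.
All moduli strictly greater than 1? No.
Verdict: Not stationary.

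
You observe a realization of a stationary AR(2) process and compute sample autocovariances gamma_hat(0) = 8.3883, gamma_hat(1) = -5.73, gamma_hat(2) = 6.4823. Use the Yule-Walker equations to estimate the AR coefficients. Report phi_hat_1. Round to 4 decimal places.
\hat\phi_{1} = -0.2910

The Yule-Walker equations for an AR(p) process read, in matrix form,
  Gamma_p phi = r_p,   with   (Gamma_p)_{ij} = gamma(|i - j|),
                       (r_p)_i = gamma(i),   i,j = 1..p.
Substitute the sample gammas (Toeplitz matrix and right-hand side of size 2):
  Gamma_p = [[8.3883, -5.73], [-5.73, 8.3883]]
  r_p     = [-5.73, 6.4823]
Written out:
  8.3883 phi_1 - 5.73 phi_2 = -5.73
  -5.73 phi_1 + 8.3883 phi_2 = 6.4823
Solve by Cramer's rule:
  det = gamma(0)^2 - gamma(1)^2 = (8.3883)^2 - (-5.73)^2 = 70.36357689 - 32.8329 = 37.53067689
  phi_hat_1 = [gamma(1) gamma(0) - gamma(1) gamma(2)] / det = [(-5.73)(8.3883) - (-5.73)(6.4823)] / 37.53067689 = -10.92138 / 37.53067689 = -0.291
  phi_hat_2 = [gamma(0) gamma(2) - gamma(1)^2] / det = [(8.3883)(6.4823) - (-5.73)^2] / 37.53067689 = 21.54257709 / 37.53067689 = 0.574
So phi_hat = [-0.2910, 0.5740].
Therefore phi_hat_1 = -0.2910.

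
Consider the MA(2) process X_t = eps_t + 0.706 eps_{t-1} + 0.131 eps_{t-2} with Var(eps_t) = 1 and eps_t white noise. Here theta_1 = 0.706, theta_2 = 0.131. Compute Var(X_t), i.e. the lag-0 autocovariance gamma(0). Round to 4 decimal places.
\gamma(0) = 1.5156

For an MA(q) process X_t = eps_t + sum_i theta_i eps_{t-i} with
Var(eps_t) = sigma^2, the variance is
  gamma(0) = sigma^2 * (1 + sum_i theta_i^2).
  sum_i theta_i^2 = (0.706)^2 + (0.131)^2 = 0.498436 + 0.017161 = 0.515597.
  gamma(0) = 1 * (1 + 0.515597) = 1 * 1.515597 = 1.515597, which rounds to 1.5156.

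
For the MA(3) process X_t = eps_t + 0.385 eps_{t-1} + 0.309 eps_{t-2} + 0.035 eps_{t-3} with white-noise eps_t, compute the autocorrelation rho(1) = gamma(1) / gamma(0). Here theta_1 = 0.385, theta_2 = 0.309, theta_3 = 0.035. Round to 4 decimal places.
\rho(1) = 0.4135

For an MA(q) process with theta_0 = 1, the autocovariance is
  gamma(k) = sigma^2 * sum_{i=0..q-k} theta_i * theta_{i+k},
and rho(k) = gamma(k) / gamma(0). Sigma^2 cancels.
  numerator   = (1)*(0.385) + (0.385)*(0.309) + (0.309)*(0.035) = 0.51478.
  denominator = (1)^2 + (0.385)^2 + (0.309)^2 + (0.035)^2 = 1.244931.
  rho(1) = 0.51478 / 1.244931 = 0.4135.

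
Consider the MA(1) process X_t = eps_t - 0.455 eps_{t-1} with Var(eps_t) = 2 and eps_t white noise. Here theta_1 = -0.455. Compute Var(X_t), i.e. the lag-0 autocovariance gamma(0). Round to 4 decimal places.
\gamma(0) = 2.4141

For an MA(q) process X_t = eps_t + sum_i theta_i eps_{t-i} with
Var(eps_t) = sigma^2, the variance is
  gamma(0) = sigma^2 * (1 + sum_i theta_i^2).
  sum_i theta_i^2 = (-0.455)^2 = 0.207025.
  gamma(0) = 2 * (1 + 0.207025) = 2 * 1.207025 = 2.41405, which rounds to 2.4141.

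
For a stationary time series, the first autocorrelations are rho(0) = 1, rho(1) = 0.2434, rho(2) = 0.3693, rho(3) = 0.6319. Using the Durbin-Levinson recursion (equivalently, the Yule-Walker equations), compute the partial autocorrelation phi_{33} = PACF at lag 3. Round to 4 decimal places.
\phi_{33} = 0.5860

The PACF at lag k is phi_{kk}, the last component of the solution
to the Yule-Walker system G_k phi = r_k where
  (G_k)_{ij} = rho(|i - j|), (r_k)_i = rho(i), i,j = 1..k.
Equivalently, Durbin-Levinson gives phi_{kk} iteratively:
  phi_{11} = rho(1)
  phi_{kk} = [rho(k) - sum_{j=1..k-1} phi_{k-1,j} rho(k-j)]
            / [1 - sum_{j=1..k-1} phi_{k-1,j} rho(j)],
  phi_{k,j} = phi_{k-1,j} - phi_{kk} phi_{k-1,k-j},  j = 1..k-1.
Step k = 1:
  phi_11 = rho(1) = 0.2434.
Step k = 2:
  phi_22 = [rho(2) - phi_11 rho(1)] / [1 - phi_11 rho(1)] = [0.3693 - (0.2434)(0.2434)] / [1 - (0.2434)(0.2434)]
         = 0.31005644 / 0.94075644 = 0.329582.
  Update: phi_21 = phi_11 - phi_22 phi_11 = 0.2434 - (0.329582)(0.2434) = 0.16318.
Step k = 3:
  phi_33 = [rho(3) - phi_21 rho(2) - phi_22 rho(1)] / [1 - phi_21 rho(1) - phi_22 rho(2)]
    numerator   = 0.6319 - (0.16318)(0.3693) - (0.329582)(0.2434) = 0.49141745
    denominator = 1 - (0.16318)(0.2434) - (0.329582)(0.3693) = 0.8385674
  phi_33 = 0.49141745 / 0.8385674 = 0.586.
Therefore phi_{33} = 0.5860.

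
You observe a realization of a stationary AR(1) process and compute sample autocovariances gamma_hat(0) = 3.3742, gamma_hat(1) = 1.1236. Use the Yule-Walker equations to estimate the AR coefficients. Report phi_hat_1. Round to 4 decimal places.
\hat\phi_{1} = 0.3330

The Yule-Walker equations for an AR(p) process read, in matrix form,
  Gamma_p phi = r_p,   with   (Gamma_p)_{ij} = gamma(|i - j|),
                       (r_p)_i = gamma(i),   i,j = 1..p.
Substitute the sample gammas (Toeplitz matrix and right-hand side of size 1):
  Gamma_p = [[3.3742]]
  r_p     = [1.1236]
With p = 1 this is the single equation gamma(0) phi_1 = gamma(1):
  phi_hat_1 = gamma(1) / gamma(0) = 1.1236 / 3.3742 = 0.3330.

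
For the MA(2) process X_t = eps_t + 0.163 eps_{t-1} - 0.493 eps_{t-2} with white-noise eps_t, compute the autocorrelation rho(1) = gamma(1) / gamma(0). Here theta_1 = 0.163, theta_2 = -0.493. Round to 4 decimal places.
\rho(1) = 0.0651

For an MA(q) process with theta_0 = 1, the autocovariance is
  gamma(k) = sigma^2 * sum_{i=0..q-k} theta_i * theta_{i+k},
and rho(k) = gamma(k) / gamma(0). Sigma^2 cancels.
  numerator   = (1)*(0.163) + (0.163)*(-0.493) = 0.082641.
  denominator = (1)^2 + (0.163)^2 + (-0.493)^2 = 1.269618.
  rho(1) = 0.082641 / 1.269618 = 0.0651.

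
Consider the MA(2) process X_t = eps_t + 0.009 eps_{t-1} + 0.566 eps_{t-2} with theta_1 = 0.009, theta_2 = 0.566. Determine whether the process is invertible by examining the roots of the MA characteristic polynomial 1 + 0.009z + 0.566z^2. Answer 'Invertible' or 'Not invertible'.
\text{Invertible}

The MA(q) characteristic polynomial is P(z) = 1 + 0.009z + 0.566z^2.
Invertibility requires all roots to lie outside the unit circle, i.e. |z| > 1 for every root.
Set 1 + (0.009) z + (0.566) z^2 = 0, i.e. a z^2 + b z + c = 0 with a = 0.566, b = 0.009, c = 1.
Discriminant D = b^2 - 4ac = (0.009)^2 - 4*(0.566)*1 = 0.000081 - (2.264) = -2.263919.
D < 0, so the roots are the complex-conjugate pair z = (-b +/- i sqrt(-D)) / (2a) = -0.008 +/- 1.3292i.
For a conjugate pair |z|^2 = z * conj(z) = (product of roots) = c/a = 1/(0.566) = 1.766784, so |z| = sqrt(1.766784) = 1.3292 for both roots.
Moduli of all roots: 1.3292, 1.3292.
All moduli strictly greater than 1? Yes.
Verdict: Invertible.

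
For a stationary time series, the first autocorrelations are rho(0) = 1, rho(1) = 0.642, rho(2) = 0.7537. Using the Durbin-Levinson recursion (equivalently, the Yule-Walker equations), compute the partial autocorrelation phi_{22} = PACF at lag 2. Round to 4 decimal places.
\phi_{22} = 0.5810

The PACF at lag k is phi_{kk}, the last component of the solution
to the Yule-Walker system G_k phi = r_k where
  (G_k)_{ij} = rho(|i - j|), (r_k)_i = rho(i), i,j = 1..k.
Equivalently, Durbin-Levinson gives phi_{kk} iteratively:
  phi_{11} = rho(1)
  phi_{kk} = [rho(k) - sum_{j=1..k-1} phi_{k-1,j} rho(k-j)]
            / [1 - sum_{j=1..k-1} phi_{k-1,j} rho(j)],
  phi_{k,j} = phi_{k-1,j} - phi_{kk} phi_{k-1,k-j},  j = 1..k-1.
Step k = 1:
  phi_11 = rho(1) = 0.642.
Step k = 2:
  phi_22 = [rho(2) - phi_11 rho(1)] / [1 - phi_11 rho(1)] = [0.7537 - (0.642)(0.642)] / [1 - (0.642)(0.642)]
         = 0.341536 / 0.587836 = 0.581.
Therefore phi_{22} = 0.5810.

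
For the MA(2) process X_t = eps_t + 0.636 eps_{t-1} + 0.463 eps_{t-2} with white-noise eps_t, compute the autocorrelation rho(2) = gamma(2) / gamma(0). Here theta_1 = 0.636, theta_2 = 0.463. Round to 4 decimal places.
\rho(2) = 0.2860

For an MA(q) process with theta_0 = 1, the autocovariance is
  gamma(k) = sigma^2 * sum_{i=0..q-k} theta_i * theta_{i+k},
and rho(k) = gamma(k) / gamma(0). Sigma^2 cancels.
  numerator   = (1)*(0.463) = 0.463.
  denominator = (1)^2 + (0.636)^2 + (0.463)^2 = 1.618865.
  rho(2) = 0.463 / 1.618865 = 0.2860.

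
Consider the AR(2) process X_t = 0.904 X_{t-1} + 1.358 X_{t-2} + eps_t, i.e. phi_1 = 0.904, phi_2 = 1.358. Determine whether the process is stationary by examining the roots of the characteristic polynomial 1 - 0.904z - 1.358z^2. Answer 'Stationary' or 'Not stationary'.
\text{Not stationary}

The AR(p) characteristic polynomial is P(z) = 1 - 0.904z - 1.358z^2.
Stationarity requires all roots to lie outside the unit circle, i.e. |z| > 1 for every root.
Set 1 + (-0.904) z + (-1.358) z^2 = 0, i.e. a z^2 + b z + c = 0 with a = -1.358, b = -0.904, c = 1.
Discriminant D = b^2 - 4ac = (-0.904)^2 - 4*(-1.358)*1 = 0.817216 - (-5.432) = 6.249216.
D >= 0, so the roots are real: z = (-b +/- sqrt(D)) / (2a) = (0.904 +/- 2.499843) / (-2.716).
  z_1 = (0.904 + 2.499843) / (-2.716) = -1.2533,   |z_1| = 1.2533.
  z_2 = (0.904 - 2.499843) / (-2.716) = 0.5876,   |z_2| = 0.5876.
Moduli of all roots: 1.2533, 0.5876.
All moduli strictly greater than 1? No.
Verdict: Not stationary.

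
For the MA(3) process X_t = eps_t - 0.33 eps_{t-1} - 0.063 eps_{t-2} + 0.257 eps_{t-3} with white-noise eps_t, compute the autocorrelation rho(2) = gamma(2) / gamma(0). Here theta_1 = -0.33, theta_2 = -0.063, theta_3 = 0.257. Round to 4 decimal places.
\rho(2) = -0.1254

For an MA(q) process with theta_0 = 1, the autocovariance is
  gamma(k) = sigma^2 * sum_{i=0..q-k} theta_i * theta_{i+k},
and rho(k) = gamma(k) / gamma(0). Sigma^2 cancels.
  numerator   = (1)*(-0.063) + (-0.33)*(0.257) = -0.14781.
  denominator = (1)^2 + (-0.33)^2 + (-0.063)^2 + (0.257)^2 = 1.178918.
  rho(2) = -0.14781 / 1.178918 = -0.1254.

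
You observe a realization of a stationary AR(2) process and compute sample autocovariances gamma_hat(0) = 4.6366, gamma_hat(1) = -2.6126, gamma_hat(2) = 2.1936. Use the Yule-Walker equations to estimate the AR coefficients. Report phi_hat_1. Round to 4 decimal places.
\hat\phi_{1} = -0.4350

The Yule-Walker equations for an AR(p) process read, in matrix form,
  Gamma_p phi = r_p,   with   (Gamma_p)_{ij} = gamma(|i - j|),
                       (r_p)_i = gamma(i),   i,j = 1..p.
Substitute the sample gammas (Toeplitz matrix and right-hand side of size 2):
  Gamma_p = [[4.6366, -2.6126], [-2.6126, 4.6366]]
  r_p     = [-2.6126, 2.1936]
Written out:
  4.6366 phi_1 - 2.6126 phi_2 = -2.6126
  -2.6126 phi_1 + 4.6366 phi_2 = 2.1936
Solve by Cramer's rule:
  det = gamma(0)^2 - gamma(1)^2 = (4.6366)^2 - (-2.6126)^2 = 21.49805956 - 6.82567876 = 14.6723808
  phi_hat_1 = [gamma(1) gamma(0) - gamma(1) gamma(2)] / det = [(-2.6126)(4.6366) - (-2.6126)(2.1936)] / 14.6723808 = -6.3825818 / 14.6723808 = -0.435
  phi_hat_2 = [gamma(0) gamma(2) - gamma(1)^2] / det = [(4.6366)(2.1936) - (-2.6126)^2] / 14.6723808 = 3.345167 / 14.6723808 = 0.228
So phi_hat = [-0.4350, 0.2280].
Therefore phi_hat_1 = -0.4350.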